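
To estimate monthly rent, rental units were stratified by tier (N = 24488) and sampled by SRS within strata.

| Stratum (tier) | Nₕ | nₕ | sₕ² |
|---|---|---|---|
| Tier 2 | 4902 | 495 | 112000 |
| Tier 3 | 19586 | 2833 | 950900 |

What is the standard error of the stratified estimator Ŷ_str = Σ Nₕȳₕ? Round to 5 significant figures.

Var(Ŷ_str) = Σₕ Nₕ²(1 − fₕ)sₕ²/nₕ.
Tier 2: 4902²·(1 − 495/4902)·112000/495 = 4.8879773 × 10^9.
Tier 3: 19586²·(1 − 2833/19586)·950900/2833 = 1.1013532 × 10^11.
Sum = 1.150233 × 10^11.
SE = √(1.150233 × 10^11) = 339150.

339150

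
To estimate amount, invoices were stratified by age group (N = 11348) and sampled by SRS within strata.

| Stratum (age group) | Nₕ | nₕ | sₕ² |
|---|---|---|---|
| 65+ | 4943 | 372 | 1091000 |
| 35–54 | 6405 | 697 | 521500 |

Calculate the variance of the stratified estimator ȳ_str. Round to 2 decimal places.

726.99

Var(ȳ_str) = Σₕ Wₕ²(1 − fₕ)sₕ²/nₕ with Wₕ = Nₕ/N, N = 11348.
65+: Wₕ = 0.43558336; term = 0.43558336²·(1 − 0.07525794)·1091000/372 = 514.57062.
35–54: Wₕ = 0.56441664; term = 0.56441664²·(1 − 0.10882123)·521500/697 = 212.41539.
Sum = 726.98601.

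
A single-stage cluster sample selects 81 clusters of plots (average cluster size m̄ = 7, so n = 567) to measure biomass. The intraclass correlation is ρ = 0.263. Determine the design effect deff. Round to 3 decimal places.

deff = 1 + (7 − 1)·0.263 = 1 + 1.578 = 2.578.

2.578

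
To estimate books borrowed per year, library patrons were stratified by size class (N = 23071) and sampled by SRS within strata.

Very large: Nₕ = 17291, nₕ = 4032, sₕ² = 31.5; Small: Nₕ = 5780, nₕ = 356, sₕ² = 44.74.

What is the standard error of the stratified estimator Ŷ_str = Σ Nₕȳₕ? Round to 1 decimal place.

2394.0

Var(Ŷ_str) = Σₕ Nₕ²(1 − fₕ)sₕ²/nₕ.
Very large: 17291²·(1 − 4032/17291)·31.5/4032 = 1.7911044 × 10^6.
Small: 5780²·(1 − 356/5780)·44.74/356 = 3.9399753 × 10^6.
Sum = 5.7310797 × 10^6.
SE = √(5.7310797 × 10^6) = 2394.0.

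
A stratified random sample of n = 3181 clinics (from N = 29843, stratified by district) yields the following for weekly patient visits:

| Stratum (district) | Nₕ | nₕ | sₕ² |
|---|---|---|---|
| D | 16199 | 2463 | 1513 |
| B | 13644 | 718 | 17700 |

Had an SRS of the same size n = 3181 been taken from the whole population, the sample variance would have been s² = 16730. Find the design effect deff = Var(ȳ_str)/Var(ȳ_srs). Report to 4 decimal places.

Var(ȳ_str) = Σ Wₕ²(1−fₕ)sₕ²/nₕ with Wₕ = Nₕ/29843:
  D: (16199/29843)²·(1−2463/16199)·1513/2463 = 0.15347514
  B: (13644/29843)²·(1−718/13644)·17700/718 = 4.8816847
  → Var(ȳ_str) = 5.0351598.
Var(ȳ_srs) = (1 − 3181/29843)·16730/3181 = 4.6987519.
deff = 5.0351598 / 4.6987519 = 1.0716.

1.0716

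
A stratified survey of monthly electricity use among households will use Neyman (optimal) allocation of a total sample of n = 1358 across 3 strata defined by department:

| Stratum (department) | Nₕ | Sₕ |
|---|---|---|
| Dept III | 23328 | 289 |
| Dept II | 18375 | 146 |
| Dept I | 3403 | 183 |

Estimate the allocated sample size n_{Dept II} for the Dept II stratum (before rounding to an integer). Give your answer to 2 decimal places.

Neyman allocation: nₕ = n·NₕSₕ / Σⱼ NⱼSⱼ.
Σ NⱼSⱼ = 23328·289 + 18375·146 + 3403·183 = 1.0047291 × 10^7.
n_{Dept II} = 1358·18375·146 / (1.0047291 × 10^7) = 362.60.

362.60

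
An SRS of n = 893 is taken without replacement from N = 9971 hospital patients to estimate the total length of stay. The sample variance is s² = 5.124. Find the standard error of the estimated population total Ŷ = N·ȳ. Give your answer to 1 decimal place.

Var(Ŷ) = N²·Var(ȳ) = N²·(1 − n/N)·s²/n.
f = 893/9971 = 0.08955972; Var(ȳ) = 0.91044028·5.124/893 = 0.0052240716.
Var(Ŷ) = 9971² · 0.0052240716 = 519381.59.
SE(Ŷ) = √(519381.59) = 720.7.

720.7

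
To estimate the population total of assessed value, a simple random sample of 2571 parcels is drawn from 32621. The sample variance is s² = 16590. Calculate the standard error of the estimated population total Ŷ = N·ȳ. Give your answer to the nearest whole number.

79532

Var(Ŷ) = N²·Var(ȳ) = N²·(1 − n/N)·s²/n.
f = 2571/32621 = 0.07881426; Var(ȳ) = 0.92118574·16590/2571 = 5.944174.
Var(Ŷ) = 32621² · 5.944174 = 6.3253717 × 10^9.
SE(Ŷ) = √(6.3253717 × 10^9) = 79532.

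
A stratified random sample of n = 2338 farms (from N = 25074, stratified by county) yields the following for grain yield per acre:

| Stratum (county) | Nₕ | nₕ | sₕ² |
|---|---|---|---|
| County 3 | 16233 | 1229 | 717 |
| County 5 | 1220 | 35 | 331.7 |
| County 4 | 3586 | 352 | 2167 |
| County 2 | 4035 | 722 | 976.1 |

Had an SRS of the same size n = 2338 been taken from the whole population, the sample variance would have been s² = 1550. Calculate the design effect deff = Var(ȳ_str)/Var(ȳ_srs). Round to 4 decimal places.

0.6489

Var(ȳ_str) = Σ Wₕ²(1−fₕ)sₕ²/nₕ with Wₕ = Nₕ/25074:
  County 3: (16233/25074)²·(1−1229/16233)·717/1229 = 0.22600907
  County 5: (1220/25074)²·(1−35/1220)·331.7/35 = 0.021792566
  County 4: (3586/25074)²·(1−352/3586)·2167/352 = 0.11355841
  County 2: (4035/25074)²·(1−722/4035)·976.1/722 = 0.02874583
  → Var(ȳ_str) = 0.39010588.
Var(ȳ_srs) = (1 − 2338/25074)·1550/2338 = 0.60114277.
deff = 0.39010588 / 0.60114277 = 0.6489.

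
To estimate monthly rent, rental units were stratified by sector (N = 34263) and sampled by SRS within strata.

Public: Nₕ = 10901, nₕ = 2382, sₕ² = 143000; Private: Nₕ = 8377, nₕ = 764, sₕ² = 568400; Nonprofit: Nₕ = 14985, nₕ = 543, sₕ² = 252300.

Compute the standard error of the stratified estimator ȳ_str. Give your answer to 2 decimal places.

11.44

Var(ȳ_str) = Σₕ Wₕ²(1 − fₕ)sₕ²/nₕ with Wₕ = Nₕ/N, N = 34263.
Public: Wₕ = 0.31815661; term = 0.31815661²·(1 − 0.21851206)·143000/2382 = 4.7489595.
Private: Wₕ = 0.24449114; term = 0.24449114²·(1 − 0.09120210)·568400/764 = 40.416089.
Nonprofit: Wₕ = 0.43735225; term = 0.43735225²·(1 − 0.03623624)·252300/543 = 85.654609.
Sum = 130.81966.
SE = √(130.81966) = 11.44.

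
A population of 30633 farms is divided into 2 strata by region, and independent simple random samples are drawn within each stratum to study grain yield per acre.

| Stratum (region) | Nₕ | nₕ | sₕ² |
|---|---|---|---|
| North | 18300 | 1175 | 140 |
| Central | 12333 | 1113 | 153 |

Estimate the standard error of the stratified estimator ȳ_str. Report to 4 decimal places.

Var(ȳ_str) = Σₕ Wₕ²(1 − fₕ)sₕ²/nₕ with Wₕ = Nₕ/N, N = 30633.
North: Wₕ = 0.59739497; term = 0.59739497²·(1 − 0.06420765)·140/1175 = 0.039791726.
Central: Wₕ = 0.40260503; term = 0.40260503²·(1 − 0.09024568)·153/1113 = 0.020271169.
Sum = 0.060062895.
SE = √(0.060062895) = 0.2451.

0.2451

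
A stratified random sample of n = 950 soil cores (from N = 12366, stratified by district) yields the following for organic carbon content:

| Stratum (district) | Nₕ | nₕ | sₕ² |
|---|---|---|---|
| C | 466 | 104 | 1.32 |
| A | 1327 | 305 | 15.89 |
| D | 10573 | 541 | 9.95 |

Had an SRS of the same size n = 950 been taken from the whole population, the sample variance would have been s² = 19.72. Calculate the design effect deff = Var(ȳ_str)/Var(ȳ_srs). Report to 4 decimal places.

0.6906

Var(ȳ_str) = Σ Wₕ²(1−fₕ)sₕ²/nₕ with Wₕ = Nₕ/12366:
  C: (466/12366)²·(1−104/466)·1.32/104 = 1.4001565 × 10^-5
  A: (1327/12366)²·(1−305/1327)·15.89/305 = 4.6204832 × 10^-4
  D: (10573/12366)²·(1−541/10573)·9.95/541 = 0.012757133
  → Var(ȳ_str) = 0.013233183.
Var(ȳ_srs) = (1 − 950/12366)·19.72/950 = 0.0191632.
deff = 0.013233183 / 0.0191632 = 0.6906.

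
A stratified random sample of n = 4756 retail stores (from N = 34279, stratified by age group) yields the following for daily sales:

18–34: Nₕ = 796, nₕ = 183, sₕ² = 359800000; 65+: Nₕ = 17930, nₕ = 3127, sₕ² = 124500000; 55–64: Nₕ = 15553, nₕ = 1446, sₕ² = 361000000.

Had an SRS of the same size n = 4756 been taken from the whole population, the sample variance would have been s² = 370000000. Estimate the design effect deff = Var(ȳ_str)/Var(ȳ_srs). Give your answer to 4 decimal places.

Var(ȳ_str) = Σ Wₕ²(1−fₕ)sₕ²/nₕ with Wₕ = Nₕ/34279:
  18–34: (796/34279)²·(1−183/796)·359800000/183 = 816.44573
  65+: (17930/34279)²·(1−3127/17930)·124500000/3127 = 8993.2199
  55–64: (15553/34279)²·(1−1446/15553)·361000000/1446 = 46615.619
  → Var(ȳ_str) = 56425.285.
Var(ȳ_srs) = (1 − 4756/34279)·370000000/4756 = 67002.687.
deff = 56425.285 / 67002.687 = 0.8421.

0.8421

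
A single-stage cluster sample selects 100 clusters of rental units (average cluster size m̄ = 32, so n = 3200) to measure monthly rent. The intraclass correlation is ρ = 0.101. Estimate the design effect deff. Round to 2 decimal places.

deff = 1 + (32 − 1)·0.101 = 1 + 3.131 = 4.131.

4.13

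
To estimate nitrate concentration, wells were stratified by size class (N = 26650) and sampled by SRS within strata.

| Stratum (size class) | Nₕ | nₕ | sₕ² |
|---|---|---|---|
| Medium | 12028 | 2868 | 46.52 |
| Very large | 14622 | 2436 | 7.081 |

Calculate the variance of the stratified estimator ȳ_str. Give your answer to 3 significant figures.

Var(ȳ_str) = Σₕ Wₕ²(1 − fₕ)sₕ²/nₕ with Wₕ = Nₕ/N, N = 26650.
Medium: Wₕ = 0.45133208; term = 0.45133208²·(1 − 0.23844363)·46.52/2868 = 0.0025162572.
Very large: Wₕ = 0.54866792; term = 0.54866792²·(1 − 0.16659828)·7.081/2436 = 7.2927418 × 10^-4.
Sum = 0.0032455314.

0.00325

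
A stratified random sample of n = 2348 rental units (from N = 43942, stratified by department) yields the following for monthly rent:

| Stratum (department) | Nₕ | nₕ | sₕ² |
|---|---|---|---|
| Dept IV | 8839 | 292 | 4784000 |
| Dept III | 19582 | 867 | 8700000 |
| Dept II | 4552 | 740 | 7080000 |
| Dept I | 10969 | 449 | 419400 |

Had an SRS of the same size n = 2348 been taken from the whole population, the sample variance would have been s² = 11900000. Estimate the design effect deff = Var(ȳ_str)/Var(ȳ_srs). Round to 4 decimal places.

Var(ȳ_str) = Σ Wₕ²(1−fₕ)sₕ²/nₕ with Wₕ = Nₕ/43942:
  Dept IV: (8839/43942)²·(1−292/8839)·4784000/292 = 641.01105
  Dept III: (19582/43942)²·(1−867/19582)·8700000/867 = 1904.5281
  Dept II: (4552/43942)²·(1−740/4552)·7080000/740 = 85.979921
  Dept I: (10969/43942)²·(1−449/10969)·419400/449 = 55.821978
  → Var(ȳ_str) = 2687.341.
Var(ȳ_srs) = (1 − 2348/43942)·11900000/2348 = 4797.3316.
deff = 2687.341 / 4797.3316 = 0.5602.

0.5602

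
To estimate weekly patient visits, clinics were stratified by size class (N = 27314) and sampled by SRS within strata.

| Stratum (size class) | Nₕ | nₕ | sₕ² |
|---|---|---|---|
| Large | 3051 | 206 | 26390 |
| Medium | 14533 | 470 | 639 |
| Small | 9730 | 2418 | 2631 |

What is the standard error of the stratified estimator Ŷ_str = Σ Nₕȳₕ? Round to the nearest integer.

38305

Var(Ŷ_str) = Σₕ Nₕ²(1 − fₕ)sₕ²/nₕ.
Large: 3051²·(1 − 206/3051)·26390/206 = 1.1119792 × 10^9.
Medium: 14533²·(1 − 470/14533)·639/470 = 2.7786654 × 10^8.
Small: 9730²·(1 − 2418/9730)·2631/2418 = 7.7412942 × 10^7.
Sum = 1.4672587 × 10^9.
SE = √(1.4672587 × 10^9) = 38305.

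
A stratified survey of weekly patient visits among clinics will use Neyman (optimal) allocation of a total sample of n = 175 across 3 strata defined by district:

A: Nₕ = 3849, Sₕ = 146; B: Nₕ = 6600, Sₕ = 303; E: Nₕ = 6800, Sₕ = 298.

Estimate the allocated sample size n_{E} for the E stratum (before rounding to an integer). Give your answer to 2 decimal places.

77.29

Neyman allocation: nₕ = n·NₕSₕ / Σⱼ NⱼSⱼ.
Σ NⱼSⱼ = 3849·146 + 6600·303 + 6800·298 = 4.588154 × 10^6.
n_{E} = 175·6800·298 / (4.588154 × 10^6) = 77.29.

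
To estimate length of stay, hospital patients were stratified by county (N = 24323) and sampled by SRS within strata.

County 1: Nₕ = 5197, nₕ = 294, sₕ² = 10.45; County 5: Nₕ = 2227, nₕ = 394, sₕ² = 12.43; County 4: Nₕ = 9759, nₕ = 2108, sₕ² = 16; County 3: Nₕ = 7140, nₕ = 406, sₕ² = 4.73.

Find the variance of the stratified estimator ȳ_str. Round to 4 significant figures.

Var(ȳ_str) = Σₕ Wₕ²(1 − fₕ)sₕ²/nₕ with Wₕ = Nₕ/N, N = 24323.
County 1: Wₕ = 0.21366608; term = 0.21366608²·(1 − 0.05657110)·10.45/294 = 0.0015309087.
County 5: Wₕ = 0.09155943; term = 0.09155943²·(1 − 0.17691962)·12.43/394 = 2.176824 × 10^-4.
County 4: Wₕ = 0.40122518; term = 0.40122518²·(1 − 0.21600574)·16/2108 = 9.5794068 × 10^-4.
County 3: Wₕ = 0.29354932; term = 0.29354932²·(1 − 0.05686275)·4.73/406 = 9.4683031 × 10^-4.
Sum = 0.0036533621.

0.003653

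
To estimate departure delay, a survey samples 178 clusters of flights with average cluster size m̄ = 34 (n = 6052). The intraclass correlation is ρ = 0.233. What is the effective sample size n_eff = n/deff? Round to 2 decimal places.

deff = 1 + (34 − 1)·0.233 = 1 + 7.689 = 8.689.
n_eff = 6052 / 8.689 = 696.51.

696.51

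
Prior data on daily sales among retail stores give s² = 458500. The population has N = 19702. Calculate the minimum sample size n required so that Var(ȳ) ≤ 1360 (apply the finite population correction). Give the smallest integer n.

Without fpc, n₀ = s²/D = 458500/1360 = 337.1324.
With fpc, (1 − n/N)·s²/n ≤ D requires n ≥ n₀/(1 + n₀/N) = 337.1324/(1 + 337.1324/19702) = 331.4606.
Rounding up, n = 332.

332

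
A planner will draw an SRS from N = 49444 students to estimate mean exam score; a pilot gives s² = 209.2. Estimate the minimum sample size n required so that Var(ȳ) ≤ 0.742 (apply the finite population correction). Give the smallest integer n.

Without fpc, n₀ = s²/D = 209.2/0.742 = 281.9407.
With fpc, (1 − n/N)·s²/n ≤ D requires n ≥ n₀/(1 + n₀/N) = 281.9407/(1 + 281.9407/49444) = 280.3421.
Rounding up, n = 281.

281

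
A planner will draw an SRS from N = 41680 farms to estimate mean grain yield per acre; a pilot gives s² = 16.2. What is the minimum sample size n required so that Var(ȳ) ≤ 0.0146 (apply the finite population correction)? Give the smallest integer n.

1081

Without fpc, n₀ = s²/D = 16.2/0.0146 = 1109.5890.
With fpc, (1 − n/N)·s²/n ≤ D requires n ≥ n₀/(1 + n₀/N) = 1109.5890/(1 + 1109.5890/41680) = 1080.8159.
Rounding up, n = 1081.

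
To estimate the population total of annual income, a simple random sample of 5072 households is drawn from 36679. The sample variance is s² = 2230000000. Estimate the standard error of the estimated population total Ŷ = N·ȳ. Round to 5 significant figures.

Var(Ŷ) = N²·Var(ȳ) = N²·(1 − n/N)·s²/n.
f = 5072/36679 = 0.13828076; Var(ȳ) = 0.86171924·2230000000/5072 = 378871.04.
Var(Ŷ) = 36679² · 378871.04 = 5.0971379 × 10^14.
SE(Ŷ) = √(5.0971379 × 10^14) = 2.2577 × 10^7.

2.2577 × 10^7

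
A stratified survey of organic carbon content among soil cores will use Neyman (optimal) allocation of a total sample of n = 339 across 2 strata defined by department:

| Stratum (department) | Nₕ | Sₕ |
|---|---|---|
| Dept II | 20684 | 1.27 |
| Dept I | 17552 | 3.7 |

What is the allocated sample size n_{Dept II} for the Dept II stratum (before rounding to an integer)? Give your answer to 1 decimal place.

Neyman allocation: nₕ = n·NₕSₕ / Σⱼ NⱼSⱼ.
Σ NⱼSⱼ = 20684·1.27 + 17552·3.7 = 91211.08.
n_{Dept II} = 339·20684·1.27 / 91211.08 = 97.6.

97.6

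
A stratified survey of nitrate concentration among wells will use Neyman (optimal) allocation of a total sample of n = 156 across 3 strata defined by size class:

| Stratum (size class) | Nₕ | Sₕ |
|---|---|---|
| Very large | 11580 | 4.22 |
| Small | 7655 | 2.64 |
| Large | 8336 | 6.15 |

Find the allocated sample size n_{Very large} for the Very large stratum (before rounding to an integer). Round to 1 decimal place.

Neyman allocation: nₕ = n·NₕSₕ / Σⱼ NⱼSⱼ.
Σ NⱼSⱼ = 11580·4.22 + 7655·2.64 + 8336·6.15 = 120343.2.
n_{Very large} = 156·11580·4.22 / 120343.2 = 63.3.

63.3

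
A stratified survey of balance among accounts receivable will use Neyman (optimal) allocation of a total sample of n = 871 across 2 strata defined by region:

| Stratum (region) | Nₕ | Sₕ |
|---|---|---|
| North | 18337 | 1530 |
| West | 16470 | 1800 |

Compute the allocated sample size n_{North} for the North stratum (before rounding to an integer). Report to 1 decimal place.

Neyman allocation: nₕ = n·NₕSₕ / Σⱼ NⱼSⱼ.
Σ NⱼSⱼ = 18337·1530 + 16470·1800 = 5.770161 × 10^7.
n_{North} = 871·18337·1530 / (5.770161 × 10^7) = 423.5.

423.5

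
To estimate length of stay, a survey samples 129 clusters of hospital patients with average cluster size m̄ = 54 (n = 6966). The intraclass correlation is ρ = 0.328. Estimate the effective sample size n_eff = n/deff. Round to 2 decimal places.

378.92

deff = 1 + (54 − 1)·0.328 = 1 + 17.384 = 18.384.
n_eff = 6966 / 18.384 = 378.92.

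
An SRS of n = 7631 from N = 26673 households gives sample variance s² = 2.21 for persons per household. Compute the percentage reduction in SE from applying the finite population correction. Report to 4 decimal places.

15.5071

f = n/N = 7631/26673 = 0.28609455.
SE_no-fpc = √(s²/n) = 0.017017878; SE_fpc = √((1−f)s²/n) = 0.014378903.
Ratio = √(1−f) = 0.84492926. Reduction = 100·(1 − 0.84492926) = 15.5071%.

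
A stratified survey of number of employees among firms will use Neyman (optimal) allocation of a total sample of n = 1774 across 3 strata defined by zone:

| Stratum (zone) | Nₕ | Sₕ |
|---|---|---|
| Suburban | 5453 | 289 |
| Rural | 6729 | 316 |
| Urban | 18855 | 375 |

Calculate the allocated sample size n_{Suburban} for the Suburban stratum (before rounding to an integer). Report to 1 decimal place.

Neyman allocation: nₕ = n·NₕSₕ / Σⱼ NⱼSⱼ.
Σ NⱼSⱼ = 5453·289 + 6729·316 + 18855·375 = 1.0772906 × 10^7.
n_{Suburban} = 1774·5453·289 / (1.0772906 × 10^7) = 259.5.

259.5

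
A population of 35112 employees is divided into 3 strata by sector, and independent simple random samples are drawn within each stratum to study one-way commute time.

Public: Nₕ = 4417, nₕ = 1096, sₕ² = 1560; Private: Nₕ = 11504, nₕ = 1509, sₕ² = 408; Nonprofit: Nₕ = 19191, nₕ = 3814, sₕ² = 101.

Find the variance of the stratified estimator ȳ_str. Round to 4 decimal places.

Var(ȳ_str) = Σₕ Wₕ²(1 − fₕ)sₕ²/nₕ with Wₕ = Nₕ/N, N = 35112.
Public: Wₕ = 0.12579745; term = 0.12579745²·(1 − 0.24813222)·1560/1096 = 0.016935545.
Private: Wₕ = 0.32763728; term = 0.32763728²·(1 − 0.13117177)·408/1509 = 0.025216886.
Nonprofit: Wₕ = 0.54656528; term = 0.54656528²·(1 − 0.19873899)·101/3814 = 0.0063386791.
Sum = 0.04849111.

0.0485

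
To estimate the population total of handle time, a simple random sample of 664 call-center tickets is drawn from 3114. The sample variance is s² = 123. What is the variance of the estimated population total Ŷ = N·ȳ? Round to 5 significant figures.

1.4133 × 10^6

Var(Ŷ) = N²·Var(ȳ) = N²·(1 − n/N)·s²/n.
f = 664/3114 = 0.21323057; Var(ȳ) = 0.78676943·123/664 = 0.14574193.
Var(Ŷ) = 3114² · 0.14574193 = 1.4132589 × 10^6.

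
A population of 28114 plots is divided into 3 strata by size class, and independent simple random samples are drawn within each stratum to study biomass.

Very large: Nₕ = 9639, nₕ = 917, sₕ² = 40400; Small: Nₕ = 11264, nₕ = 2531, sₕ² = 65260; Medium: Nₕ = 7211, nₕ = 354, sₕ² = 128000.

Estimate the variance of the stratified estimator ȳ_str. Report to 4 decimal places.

30.5150

Var(ȳ_str) = Σₕ Wₕ²(1 − fₕ)sₕ²/nₕ with Wₕ = Nₕ/N, N = 28114.
Very large: Wₕ = 0.34285409; term = 0.34285409²·(1 − 0.09513435)·40400/917 = 4.6861352.
Small: Wₕ = 0.40065448; term = 0.40065448²·(1 − 0.22469815)·65260/2531 = 3.2089707.
Medium: Wₕ = 0.25649143; term = 0.25649143²·(1 − 0.04909167)·128000/354 = 22.61992.
Sum = 30.515026.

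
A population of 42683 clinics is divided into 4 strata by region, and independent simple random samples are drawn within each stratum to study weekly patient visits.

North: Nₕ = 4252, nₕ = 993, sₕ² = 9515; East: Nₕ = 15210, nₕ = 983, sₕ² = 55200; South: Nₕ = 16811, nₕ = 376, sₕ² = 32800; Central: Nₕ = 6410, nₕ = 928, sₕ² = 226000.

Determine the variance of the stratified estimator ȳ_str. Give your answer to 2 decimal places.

Var(ȳ_str) = Σₕ Wₕ²(1 − fₕ)sₕ²/nₕ with Wₕ = Nₕ/N, N = 42683.
North: Wₕ = 0.09961811; term = 0.09961811²·(1 − 0.23353716)·9515/993 = 0.072883176.
East: Wₕ = 0.35634796; term = 0.35634796²·(1 − 0.06462853)·55200/983 = 6.6698833.
South: Wₕ = 0.39385704; term = 0.39385704²·(1 − 0.02236631)·32800/376 = 13.229377.
Central: Wₕ = 0.15017689; term = 0.15017689²·(1 − 0.14477379)·226000/928 = 4.697293.
Sum = 24.669436.

24.67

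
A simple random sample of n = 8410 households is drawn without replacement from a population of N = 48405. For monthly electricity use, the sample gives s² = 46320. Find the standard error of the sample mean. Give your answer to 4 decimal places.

2.1333

Under SRS without replacement, Var(ȳ) = (1 − f)·s²/n with f = n/N = 8410/48405 = 0.17374238.
Var(ȳ) = (1 − 0.17374238)·46320/8410 = 0.82625762·5.5077289 = 4.550803.
SE(ȳ) = √(4.550803) = 2.1333.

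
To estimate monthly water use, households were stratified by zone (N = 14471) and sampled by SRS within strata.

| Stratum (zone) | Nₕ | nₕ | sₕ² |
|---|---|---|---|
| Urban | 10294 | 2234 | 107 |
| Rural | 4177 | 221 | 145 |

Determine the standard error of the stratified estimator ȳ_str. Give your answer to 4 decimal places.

0.2660

Var(ȳ_str) = Σₕ Wₕ²(1 − fₕ)sₕ²/nₕ with Wₕ = Nₕ/N, N = 14471.
Urban: Wₕ = 0.71135374; term = 0.71135374²·(1 − 0.21701962)·107/2234 = 0.018976789.
Rural: Wₕ = 0.28864626; term = 0.28864626²·(1 − 0.05290879)·145/221 = 0.051772531.
Sum = 0.07074932.
SE = √(0.07074932) = 0.2660.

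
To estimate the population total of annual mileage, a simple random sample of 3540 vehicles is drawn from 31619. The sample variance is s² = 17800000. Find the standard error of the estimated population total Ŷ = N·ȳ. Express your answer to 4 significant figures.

Var(Ŷ) = N²·Var(ȳ) = N²·(1 − n/N)·s²/n.
f = 3540/31619 = 0.11195800; Var(ȳ) = 0.88804200·17800000/3540 = 4465.2959.
Var(Ŷ) = 31619² · 4465.2959 = 4.4642294 × 10^12.
SE(Ŷ) = √(4.4642294 × 10^12) = 2.113 × 10^6.

2.113 × 10^6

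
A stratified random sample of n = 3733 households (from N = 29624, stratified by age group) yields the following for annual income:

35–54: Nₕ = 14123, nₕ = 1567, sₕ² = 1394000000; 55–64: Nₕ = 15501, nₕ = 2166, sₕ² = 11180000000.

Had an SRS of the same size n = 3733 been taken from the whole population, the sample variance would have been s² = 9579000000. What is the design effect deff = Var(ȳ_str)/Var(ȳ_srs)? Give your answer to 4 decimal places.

0.6223

Var(ȳ_str) = Σ Wₕ²(1−fₕ)sₕ²/nₕ with Wₕ = Nₕ/29624:
  35–54: (14123/29624)²·(1−1567/14123)·1394000000/1567 = 179756.52
  55–64: (15501/29624)²·(1−2166/15501)·11180000000/2166 = 1.2157623 × 10^6
  → Var(ȳ_str) = 1.3955188 × 10^6.
Var(ȳ_srs) = (1 − 3733/29624)·9579000000/3733 = 2.24268 × 10^6.
deff = (1.3955188 × 10^6) / (2.24268 × 10^6) = 0.6223.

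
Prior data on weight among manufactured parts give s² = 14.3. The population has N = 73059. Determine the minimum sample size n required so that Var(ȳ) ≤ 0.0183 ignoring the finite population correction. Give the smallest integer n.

782

Without fpc, n₀ = s²/D = 14.3/0.0183 = 781.4208.
Rounding up, n = 782.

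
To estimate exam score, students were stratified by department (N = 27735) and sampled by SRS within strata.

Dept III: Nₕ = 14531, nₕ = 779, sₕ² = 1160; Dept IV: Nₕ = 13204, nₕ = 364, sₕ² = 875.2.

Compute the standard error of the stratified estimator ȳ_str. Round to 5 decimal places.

0.95748

Var(ȳ_str) = Σₕ Wₕ²(1 − fₕ)sₕ²/nₕ with Wₕ = Nₕ/N, N = 27735.
Dept III: Wₕ = 0.52392284; term = 0.52392284²·(1 − 0.05360952)·1160/779 = 0.38683482.
Dept IV: Wₕ = 0.47607716; term = 0.47607716²·(1 − 0.02756740)·875.2/364 = 0.52993197.
Sum = 0.91676679.
SE = √(0.91676679) = 0.95748.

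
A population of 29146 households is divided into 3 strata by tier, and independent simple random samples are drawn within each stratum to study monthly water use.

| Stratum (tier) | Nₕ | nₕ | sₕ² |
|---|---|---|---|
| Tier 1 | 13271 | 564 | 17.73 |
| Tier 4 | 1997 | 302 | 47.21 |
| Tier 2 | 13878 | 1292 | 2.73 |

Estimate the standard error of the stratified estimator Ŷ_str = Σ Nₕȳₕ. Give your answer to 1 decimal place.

Var(Ŷ_str) = Σₕ Nₕ²(1 − fₕ)sₕ²/nₕ.
Tier 1: 13271²·(1 − 564/13271)·17.73/564 = 5.3012259 × 10^6.
Tier 4: 1997²·(1 − 302/1997)·47.21/302 = 529145.16.
Tier 2: 13878²·(1 − 1292/13878)·2.73/1292 = 369075.1.
Sum = 6.1994462 × 10^6.
SE = √(6.1994462 × 10^6) = 2489.9.

2489.9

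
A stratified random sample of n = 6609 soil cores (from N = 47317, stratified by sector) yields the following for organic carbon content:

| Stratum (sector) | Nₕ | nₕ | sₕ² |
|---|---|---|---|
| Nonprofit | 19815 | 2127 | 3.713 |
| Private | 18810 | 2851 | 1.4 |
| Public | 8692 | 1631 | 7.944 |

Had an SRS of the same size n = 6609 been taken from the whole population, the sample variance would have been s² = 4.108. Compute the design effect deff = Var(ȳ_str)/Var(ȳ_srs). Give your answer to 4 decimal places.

Var(ȳ_str) = Σ Wₕ²(1−fₕ)sₕ²/nₕ with Wₕ = Nₕ/47317:
  Nonprofit: (19815/47317)²·(1−2127/19815)·3.713/2127 = 2.7327246 × 10^-4
  Private: (18810/47317)²·(1−2851/18810)·1.4/2851 = 6.5840161 × 10^-5
  Public: (8692/47317)²·(1−1631/8692)·7.944/1631 = 1.3351707 × 10^-4
  → Var(ȳ_str) = 4.7262969 × 10^-4.
Var(ȳ_srs) = (1 − 6609/47317)·4.108/6609 = 5.3475795 × 10^-4.
deff = (4.7262969 × 10^-4) / (5.3475795 × 10^-4) = 0.8838.

0.8838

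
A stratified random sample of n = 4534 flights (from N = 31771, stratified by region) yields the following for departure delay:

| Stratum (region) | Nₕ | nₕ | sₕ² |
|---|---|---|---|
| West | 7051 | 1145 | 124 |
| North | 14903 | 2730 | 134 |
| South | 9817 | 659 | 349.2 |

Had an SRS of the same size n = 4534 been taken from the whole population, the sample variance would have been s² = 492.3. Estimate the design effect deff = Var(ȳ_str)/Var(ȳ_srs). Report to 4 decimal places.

Var(ȳ_str) = Σ Wₕ²(1−fₕ)sₕ²/nₕ with Wₕ = Nₕ/31771:
  West: (7051/31771)²·(1−1145/7051)·124/1145 = 0.00446785
  North: (14903/31771)²·(1−2730/14903)·134/2730 = 0.0088216882
  South: (9817/31771)²·(1−659/9817)·349.2/659 = 0.04719614
  → Var(ȳ_str) = 0.060485678.
Var(ȳ_srs) = (1 − 4534/31771)·492.3/4534 = 0.093084358.
deff = 0.060485678 / 0.093084358 = 0.6498.

0.6498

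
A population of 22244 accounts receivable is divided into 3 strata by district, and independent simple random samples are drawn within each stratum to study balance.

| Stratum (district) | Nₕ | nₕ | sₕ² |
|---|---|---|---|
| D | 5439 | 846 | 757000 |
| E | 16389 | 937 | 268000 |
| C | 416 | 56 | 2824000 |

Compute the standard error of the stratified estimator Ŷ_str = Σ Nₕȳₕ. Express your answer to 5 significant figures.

319900

Var(Ŷ_str) = Σₕ Nₕ²(1 − fₕ)sₕ²/nₕ.
D: 5439²·(1 − 846/5439)·757000/846 = 2.2353268 × 10^10.
E: 16389²·(1 − 937/16389)·268000/937 = 7.2432314 × 10^10.
C: 416²·(1 − 56/416)·2824000/56 = 7.5521829 × 10^9.
Sum = 1.0233776 × 10^11.
SE = √(1.0233776 × 10^11) = 319900.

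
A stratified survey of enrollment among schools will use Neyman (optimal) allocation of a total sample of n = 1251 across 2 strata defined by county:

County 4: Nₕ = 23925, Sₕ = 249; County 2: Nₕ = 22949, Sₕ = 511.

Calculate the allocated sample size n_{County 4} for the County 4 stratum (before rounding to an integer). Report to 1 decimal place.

Neyman allocation: nₕ = n·NₕSₕ / Σⱼ NⱼSⱼ.
Σ NⱼSⱼ = 23925·249 + 22949·511 = 1.7684264 × 10^7.
n_{County 4} = 1251·23925·249 / (1.7684264 × 10^7) = 421.4.

421.4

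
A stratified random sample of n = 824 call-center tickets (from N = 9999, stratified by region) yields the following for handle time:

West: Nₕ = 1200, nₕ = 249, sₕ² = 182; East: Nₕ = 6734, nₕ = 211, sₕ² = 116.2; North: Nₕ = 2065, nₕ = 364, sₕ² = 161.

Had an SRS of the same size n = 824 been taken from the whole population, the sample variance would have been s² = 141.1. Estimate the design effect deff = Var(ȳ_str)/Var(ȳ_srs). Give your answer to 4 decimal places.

1.6919

Var(ȳ_str) = Σ Wₕ²(1−fₕ)sₕ²/nₕ with Wₕ = Nₕ/9999:
  West: (1200/9999)²·(1−249/1200)·182/249 = 0.0083429697
  East: (6734/9999)²·(1−211/6734)·116.2/211 = 0.24195301
  North: (2065/9999)²·(1−364/2065)·161/364 = 0.015539453
  → Var(ȳ_str) = 0.26583543.
Var(ȳ_srs) = (1 − 824/9999)·141.1/824 = 0.15712645.
deff = 0.26583543 / 0.15712645 = 1.6919.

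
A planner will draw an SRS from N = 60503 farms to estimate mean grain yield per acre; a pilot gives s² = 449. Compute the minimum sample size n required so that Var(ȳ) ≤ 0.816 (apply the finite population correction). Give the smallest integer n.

Without fpc, n₀ = s²/D = 449/0.816 = 550.2451.
With fpc, (1 − n/N)·s²/n ≤ D requires n ≥ n₀/(1 + n₀/N) = 550.2451/(1 + 550.2451/60503) = 545.2860.
Rounding up, n = 546.

546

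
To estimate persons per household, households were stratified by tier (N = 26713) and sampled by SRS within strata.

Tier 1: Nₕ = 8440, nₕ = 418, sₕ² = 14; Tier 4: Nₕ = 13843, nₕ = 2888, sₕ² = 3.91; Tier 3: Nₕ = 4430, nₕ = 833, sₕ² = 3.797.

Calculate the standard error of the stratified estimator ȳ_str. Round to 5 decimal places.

Var(ȳ_str) = Σₕ Wₕ²(1 − fₕ)sₕ²/nₕ with Wₕ = Nₕ/N, N = 26713.
Tier 1: Wₕ = 0.31595104; term = 0.31595104²·(1 − 0.04952607)·14/418 = 0.0031778364.
Tier 4: Wₕ = 0.51821211; term = 0.51821211²·(1 − 0.20862530)·3.91/2888 = 2.877245 × 10^-4.
Tier 3: Wₕ = 0.16583686; term = 0.16583686²·(1 − 0.18803612)·3.797/833 = 1.017875 × 10^-4.
Sum = 0.0035673484.
SE = √(0.0035673484) = 0.05973.

0.05973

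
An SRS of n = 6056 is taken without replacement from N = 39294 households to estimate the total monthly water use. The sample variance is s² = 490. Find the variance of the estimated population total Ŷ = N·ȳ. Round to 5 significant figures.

Var(Ŷ) = N²·Var(ȳ) = N²·(1 − n/N)·s²/n.
f = 6056/39294 = 0.15412022; Var(ȳ) = 0.84587978·490/6056 = 0.068441396.
Var(Ŷ) = 39294² · 0.068441396 = 1.0567478 × 10^8.

1.0567 × 10^8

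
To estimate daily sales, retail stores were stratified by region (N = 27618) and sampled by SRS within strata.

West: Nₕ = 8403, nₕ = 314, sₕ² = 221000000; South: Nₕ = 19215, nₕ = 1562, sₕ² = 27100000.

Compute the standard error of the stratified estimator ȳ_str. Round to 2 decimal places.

Var(ȳ_str) = Σₕ Wₕ²(1 − fₕ)sₕ²/nₕ with Wₕ = Nₕ/N, N = 27618.
West: Wₕ = 0.30425809; term = 0.30425809²·(1 − 0.03736761)·221000000/314 = 62720.191.
South: Wₕ = 0.69574191; term = 0.69574191²·(1 − 0.08129066)·27100000/1562 = 7715.4759.
Sum = 70435.667.
SE = √(70435.667) = 265.40.

265.40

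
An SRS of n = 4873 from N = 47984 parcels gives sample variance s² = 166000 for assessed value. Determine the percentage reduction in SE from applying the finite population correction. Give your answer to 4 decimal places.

5.2136

f = n/N = 4873/47984 = 0.10155468.
SE_no-fpc = √(s²/n) = 5.836545; SE_fpc = √((1−f)s²/n) = 5.5322483.
Ratio = √(1−f) = 0.94786355. Reduction = 100·(1 − 0.94786355) = 5.2136%.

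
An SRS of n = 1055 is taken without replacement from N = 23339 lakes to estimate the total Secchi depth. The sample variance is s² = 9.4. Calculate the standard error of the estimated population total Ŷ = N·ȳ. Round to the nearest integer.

Var(Ŷ) = N²·Var(ȳ) = N²·(1 − n/N)·s²/n.
f = 1055/23339 = 0.04520331; Var(ȳ) = 0.95479669·9.4/1055 = 0.0085071933.
Var(Ŷ) = 23339² · 0.0085071933 = 4.6339441 × 10^6.
SE(Ŷ) = √(4.6339441 × 10^6) = 2153.

2153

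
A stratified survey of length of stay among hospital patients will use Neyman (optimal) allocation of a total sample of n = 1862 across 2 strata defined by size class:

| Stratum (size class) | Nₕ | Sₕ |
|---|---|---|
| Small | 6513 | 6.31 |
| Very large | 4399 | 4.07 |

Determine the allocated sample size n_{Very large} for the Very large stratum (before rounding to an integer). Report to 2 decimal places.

Neyman allocation: nₕ = n·NₕSₕ / Σⱼ NⱼSⱼ.
Σ NⱼSⱼ = 6513·6.31 + 4399·4.07 = 59000.96.
n_{Very large} = 1862·4399·4.07 / 59000.96 = 565.03.

565.03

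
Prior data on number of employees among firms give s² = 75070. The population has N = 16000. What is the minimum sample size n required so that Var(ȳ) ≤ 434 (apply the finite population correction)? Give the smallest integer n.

172

Without fpc, n₀ = s²/D = 75070/434 = 172.9724.
With fpc, (1 − n/N)·s²/n ≤ D requires n ≥ n₀/(1 + n₀/N) = 172.9724/(1 + 172.9724/16000) = 171.1224.
Rounding up, n = 172.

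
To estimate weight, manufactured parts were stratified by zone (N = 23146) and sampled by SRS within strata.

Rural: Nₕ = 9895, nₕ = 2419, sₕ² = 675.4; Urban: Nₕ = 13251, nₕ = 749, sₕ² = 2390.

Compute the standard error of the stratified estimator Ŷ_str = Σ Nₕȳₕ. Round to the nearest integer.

Var(Ŷ_str) = Σₕ Nₕ²(1 − fₕ)sₕ²/nₕ.
Rural: 9895²·(1 − 2419/9895)·675.4/2419 = 2.065429 × 10^7.
Urban: 13251²·(1 − 749/13251)·2390/749 = 5.2862078 × 10^8.
Sum = 5.4927507 × 10^8.
SE = √(5.4927507 × 10^8) = 23437.

23437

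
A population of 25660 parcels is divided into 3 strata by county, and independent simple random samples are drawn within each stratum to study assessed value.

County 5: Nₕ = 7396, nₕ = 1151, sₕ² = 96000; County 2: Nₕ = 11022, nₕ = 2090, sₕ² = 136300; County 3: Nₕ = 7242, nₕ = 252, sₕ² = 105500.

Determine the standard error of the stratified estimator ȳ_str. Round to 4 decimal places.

6.9129

Var(ȳ_str) = Σₕ Wₕ²(1 − fₕ)sₕ²/nₕ with Wₕ = Nₕ/N, N = 25660.
County 5: Wₕ = 0.28823071; term = 0.28823071²·(1 − 0.15562466)·96000/1151 = 5.8507555.
County 2: Wₕ = 0.42954014; term = 0.42954014²·(1 − 0.18962076)·136300/2090 = 9.7509154.
County 3: Wₕ = 0.28222915; term = 0.28222915²·(1 − 0.03479702)·105500/252 = 32.186541.
Sum = 47.788212.
SE = √(47.788212) = 6.9129.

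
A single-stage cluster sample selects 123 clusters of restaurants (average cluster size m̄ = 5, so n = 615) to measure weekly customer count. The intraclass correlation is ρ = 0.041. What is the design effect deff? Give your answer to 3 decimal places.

1.164

deff = 1 + (5 − 1)·0.041 = 1 + 0.164 = 1.164.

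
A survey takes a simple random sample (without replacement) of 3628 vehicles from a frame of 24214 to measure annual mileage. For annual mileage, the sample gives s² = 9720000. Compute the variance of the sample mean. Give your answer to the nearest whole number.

2278

Under SRS without replacement, Var(ȳ) = (1 − f)·s²/n with f = n/N = 3628/24214 = 0.14983068.
Var(ȳ) = (1 − 0.14983068)·9720000/3628 = 0.85016932·2679.1621 = 2277.7414.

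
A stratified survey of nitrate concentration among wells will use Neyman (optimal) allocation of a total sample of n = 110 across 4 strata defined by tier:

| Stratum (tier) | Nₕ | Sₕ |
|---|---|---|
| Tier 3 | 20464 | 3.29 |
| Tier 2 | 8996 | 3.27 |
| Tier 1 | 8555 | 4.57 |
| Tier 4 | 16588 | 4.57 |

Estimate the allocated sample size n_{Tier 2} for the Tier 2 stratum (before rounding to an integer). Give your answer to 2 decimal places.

Neyman allocation: nₕ = n·NₕSₕ / Σⱼ NⱼSⱼ.
Σ NⱼSⱼ = 20464·3.29 + 8996·3.27 + 8555·4.57 + 16588·4.57 = 211646.99.
n_{Tier 2} = 110·8996·3.27 / 211646.99 = 15.29.

15.29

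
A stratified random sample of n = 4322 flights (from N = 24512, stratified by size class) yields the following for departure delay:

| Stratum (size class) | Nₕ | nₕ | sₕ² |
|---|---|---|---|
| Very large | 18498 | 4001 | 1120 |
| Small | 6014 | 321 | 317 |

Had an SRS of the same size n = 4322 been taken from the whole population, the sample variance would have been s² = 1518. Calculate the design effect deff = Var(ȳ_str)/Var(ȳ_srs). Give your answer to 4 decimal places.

0.6264

Var(ȳ_str) = Σ Wₕ²(1−fₕ)sₕ²/nₕ with Wₕ = Nₕ/24512:
  Very large: (18498/24512)²·(1−4001/18498)·1120/4001 = 0.1249381
  Small: (6014/24512)²·(1−321/6014)·317/321 = 0.056273165
  → Var(ȳ_str) = 0.18121127.
Var(ȳ_srs) = (1 − 4322/24512)·1518/4322 = 0.28929743.
deff = 0.18121127 / 0.28929743 = 0.6264.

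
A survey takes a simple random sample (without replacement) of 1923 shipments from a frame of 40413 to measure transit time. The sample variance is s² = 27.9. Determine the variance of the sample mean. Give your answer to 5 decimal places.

Under SRS without replacement, Var(ȳ) = (1 − f)·s²/n with f = n/N = 1923/40413 = 0.04758370.
Var(ȳ) = (1 − 0.04758370)·27.9/1923 = 0.95241630·0.01450858 = 0.013818208.

0.01382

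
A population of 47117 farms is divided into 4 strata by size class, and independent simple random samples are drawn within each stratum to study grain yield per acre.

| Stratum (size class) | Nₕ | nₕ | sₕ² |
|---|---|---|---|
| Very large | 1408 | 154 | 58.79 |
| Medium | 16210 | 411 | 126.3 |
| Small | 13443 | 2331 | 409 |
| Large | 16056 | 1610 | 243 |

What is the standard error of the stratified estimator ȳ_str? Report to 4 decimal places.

Var(ȳ_str) = Σₕ Wₕ²(1 − fₕ)sₕ²/nₕ with Wₕ = Nₕ/N, N = 47117.
Very large: Wₕ = 0.02988306; term = 0.02988306²·(1 − 0.10937500)·58.79/154 = 3.0361811 × 10^-4.
Medium: Wₕ = 0.34403718; term = 0.34403718²·(1 − 0.02535472)·126.3/411 = 0.035450216.
Small: Wₕ = 0.28531103; term = 0.28531103²·(1 − 0.17339879)·409/2331 = 0.011806311.
Large: Wₕ = 0.34076872; term = 0.34076872²·(1 − 0.10027404)·243/1610 = 0.015769216.
Sum = 0.063329361.
SE = √(0.063329361) = 0.2517.

0.2517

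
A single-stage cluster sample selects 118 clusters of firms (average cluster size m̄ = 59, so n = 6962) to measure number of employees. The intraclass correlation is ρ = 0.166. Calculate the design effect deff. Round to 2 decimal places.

deff = 1 + (59 − 1)·0.166 = 1 + 9.628 = 10.628.

10.63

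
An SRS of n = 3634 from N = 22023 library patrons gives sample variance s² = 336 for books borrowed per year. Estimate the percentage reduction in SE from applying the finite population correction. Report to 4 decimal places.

f = n/N = 3634/22023 = 0.16500931.
SE_no-fpc = √(s²/n) = 0.30407252; SE_fpc = √((1−f)s²/n) = 0.27785486.
Ratio = √(1−f) = 0.91377825. Reduction = 100·(1 − 0.91377825) = 8.6222%.

8.6222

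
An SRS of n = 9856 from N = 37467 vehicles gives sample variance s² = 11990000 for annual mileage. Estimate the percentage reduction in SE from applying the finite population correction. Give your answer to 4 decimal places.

14.1547

f = n/N = 9856/37467 = 0.26305816.
SE_no-fpc = √(s²/n) = 34.878616; SE_fpc = √((1−f)s²/n) = 29.941658.
Ratio = √(1−f) = 0.85845317. Reduction = 100·(1 − 0.85845317) = 14.1547%.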